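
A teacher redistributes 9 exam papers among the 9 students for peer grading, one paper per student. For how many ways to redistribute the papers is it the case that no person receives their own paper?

!9 is the nearest integer to 9!/e.
9! = 362880, and 362880/e ≈ 133496.09, so !9 = 133496.

133496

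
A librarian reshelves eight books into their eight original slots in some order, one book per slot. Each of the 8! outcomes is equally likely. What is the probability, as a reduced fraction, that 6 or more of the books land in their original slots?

29/40320

Favorable outcomes: Σ_{i≥6} C(8,i)·!(8-i) = 28·1 + 8·0 + 1·1 = 29.
Total outcomes: 8! = 40320.
Probability = 29/40320 = 29/40320.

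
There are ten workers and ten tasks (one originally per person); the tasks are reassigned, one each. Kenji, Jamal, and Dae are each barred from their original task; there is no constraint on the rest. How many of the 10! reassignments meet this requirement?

2656080

Let A_j be the event that the j-th constrained one is fixed. By inclusion-exclusion over the 3 events:
Σ_{j=0}^{3} (-1)^j C(3,j)(10-j)!
= C(3,0)·10! - C(3,1)·9! + C(3,2)·8! - C(3,3)·7!
= 3628800 - 1088640 + 120960 - 5040
= 2656080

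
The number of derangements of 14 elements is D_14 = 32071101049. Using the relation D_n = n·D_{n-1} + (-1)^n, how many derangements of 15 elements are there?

481066515734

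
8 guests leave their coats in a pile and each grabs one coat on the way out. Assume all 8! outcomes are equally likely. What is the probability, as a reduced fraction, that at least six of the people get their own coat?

Favorable outcomes: Σ_{i≥6} C(8,i)·!(8-i) = 28·1 + 8·0 + 1·1 = 29.
Total outcomes: 8! = 40320.
Probability = 29/40320 = 29/40320.

29/40320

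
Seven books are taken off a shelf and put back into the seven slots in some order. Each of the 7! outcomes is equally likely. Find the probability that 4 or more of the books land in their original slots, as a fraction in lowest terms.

23/1260

Favorable outcomes: Σ_{i≥4} C(7,i)·!(7-i) = 35·2 + 21·1 + 7·0 + 1·1 = 92.
Total outcomes: 7! = 5040.
Probability = 92/5040 = 23/1260.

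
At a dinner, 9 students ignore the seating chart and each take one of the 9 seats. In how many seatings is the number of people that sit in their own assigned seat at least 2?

Sum C(9,i)·!(9-i) for i = 2..9:
  i=2: C(9,2)·!7 = 36·1854 = 66744
  i=3: C(9,3)·!6 = 84·265 = 22260
  i=4: C(9,4)·!5 = 126·44 = 5544
  i=5: C(9,5)·!4 = 126·9 = 1134
  i=6: C(9,6)·!3 = 84·2 = 168
  i=7: C(9,7)·!2 = 36·1 = 36
  i=8: C(9,8)·!1 = 9·0 = 0
  i=9: C(9,9)·!0 = 1·1 = 1
Total = 95887.

95887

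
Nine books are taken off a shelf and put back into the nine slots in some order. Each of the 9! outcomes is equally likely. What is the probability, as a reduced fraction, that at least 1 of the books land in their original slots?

Favorable outcomes: Σ_{i≥1} C(9,i)·!(9-i) = 9·14833 + 36·1854 + 84·265 + 126·44 + 126·9 + 84·2 + 36·1 + 9·0 + 1·1 = 229384.
Total outcomes: 9! = 362880.
Probability = 229384/362880 = 28673/45360.

28673/45360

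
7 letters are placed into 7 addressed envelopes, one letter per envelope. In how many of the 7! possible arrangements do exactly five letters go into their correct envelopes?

Pick the 5 fixed positions: C(7,5) = 21 ways.
The other 2 form a derangement: !2 = 1.
Total: 21 × 1 = 21.

21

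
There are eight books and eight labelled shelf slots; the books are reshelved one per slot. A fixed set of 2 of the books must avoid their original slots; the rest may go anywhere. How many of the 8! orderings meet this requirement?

30960

Inclusion-exclusion on the 2 forbidden self-matches:
Σ_{j=0}^{2} (-1)^j C(2,j)(8-j)!
= C(2,0)·8! - C(2,1)·7! + C(2,2)·6!
= 40320 - 10080 + 720
= 30960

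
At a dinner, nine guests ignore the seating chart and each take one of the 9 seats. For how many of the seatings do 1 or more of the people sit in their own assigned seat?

229384

Sum C(9,i)·!(9-i) for i = 1..9:
  i=1: C(9,1)·!8 = 9·14833 = 133497
  i=2: C(9,2)·!7 = 36·1854 = 66744
  i=3: C(9,3)·!6 = 84·265 = 22260
  i=4: C(9,4)·!5 = 126·44 = 5544
  i=5: C(9,5)·!4 = 126·9 = 1134
  i=6: C(9,6)·!3 = 84·2 = 168
  i=7: C(9,7)·!2 = 36·1 = 36
  i=8: C(9,8)·!1 = 9·0 = 0
  i=9: C(9,9)·!0 = 1·1 = 1
Total = 229384.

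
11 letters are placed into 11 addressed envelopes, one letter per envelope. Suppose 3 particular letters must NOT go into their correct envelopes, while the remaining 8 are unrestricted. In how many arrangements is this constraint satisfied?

Let A_j be the event that the j-th constrained one is fixed. By inclusion-exclusion over the 3 events:
Σ_{j=0}^{3} (-1)^j C(3,j)(11-j)!
= C(3,0)·11! - C(3,1)·10! + C(3,2)·9! - C(3,3)·8!
= 39916800 - 10886400 + 1088640 - 40320
= 30078720

30078720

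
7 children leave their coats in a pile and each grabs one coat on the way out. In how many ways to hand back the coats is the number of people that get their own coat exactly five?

Pick the 5 fixed positions: C(7,5) = 21 ways.
The other 2 form a derangement: !2 = 1.
Total: 21 × 1 = 21.

21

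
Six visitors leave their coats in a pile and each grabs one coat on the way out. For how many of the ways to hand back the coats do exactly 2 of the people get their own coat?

Pick the 2 fixed positions: C(6,2) = 15 ways.
The other 4 form a derangement: !4 = 9.
Total: 15 × 9 = 135.

135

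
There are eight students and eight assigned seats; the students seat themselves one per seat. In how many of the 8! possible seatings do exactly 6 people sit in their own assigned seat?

28

Choose which 6 of the 8 are fixed: C(8,6) = 28.
The other 2 form a derangement: !2 = 1.
Total: 28 × 1 = 28.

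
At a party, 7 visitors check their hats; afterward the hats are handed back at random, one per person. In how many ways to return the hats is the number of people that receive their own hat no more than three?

Sum C(7,i)·!(7-i) for i = 0..3:
  i=0: C(7,0)·!7 = 1·1854 = 1854
  i=1: C(7,1)·!6 = 7·265 = 1855
  i=2: C(7,2)·!5 = 21·44 = 924
  i=3: C(7,3)·!4 = 35·9 = 315
Total = 4948.

4948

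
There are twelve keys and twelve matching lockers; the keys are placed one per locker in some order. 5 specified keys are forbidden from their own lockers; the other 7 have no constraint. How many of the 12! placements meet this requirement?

312273360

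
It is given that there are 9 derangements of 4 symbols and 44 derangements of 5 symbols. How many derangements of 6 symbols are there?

265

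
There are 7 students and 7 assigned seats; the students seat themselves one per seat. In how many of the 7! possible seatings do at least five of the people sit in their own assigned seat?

22

# with exactly i fixed is C(7,i)·!(7-i); sum over i=5..7:
  i=5: C(7,5)·!2 = 21·1 = 21
  i=6: C(7,6)·!1 = 7·0 = 0
  i=7: C(7,7)·!0 = 1·1 = 1
Total = 22.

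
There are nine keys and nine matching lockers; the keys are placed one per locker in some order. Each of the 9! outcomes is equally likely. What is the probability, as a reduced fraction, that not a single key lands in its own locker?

16687/45360

Favorable outcomes: !9 = 133496.
Total outcomes: 9! = 362880.
Probability = 133496/362880 = 16687/45360.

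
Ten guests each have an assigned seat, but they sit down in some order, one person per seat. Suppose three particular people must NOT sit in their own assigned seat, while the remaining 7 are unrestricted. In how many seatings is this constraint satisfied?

2656080

Let A_j be the event that the j-th constrained one is fixed. By inclusion-exclusion over the 3 events:
Σ_{j=0}^{3} (-1)^j C(3,j)(10-j)!
= C(3,0)·10! - C(3,1)·9! + C(3,2)·8! - C(3,3)·7!
= 3628800 - 1088640 + 120960 - 5040
= 2656080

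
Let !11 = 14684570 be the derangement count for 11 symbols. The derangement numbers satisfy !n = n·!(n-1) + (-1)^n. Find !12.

!12 = 12·14684570 + 1 = 176214841.

176214841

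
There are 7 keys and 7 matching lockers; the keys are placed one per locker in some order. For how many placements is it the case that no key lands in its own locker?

1854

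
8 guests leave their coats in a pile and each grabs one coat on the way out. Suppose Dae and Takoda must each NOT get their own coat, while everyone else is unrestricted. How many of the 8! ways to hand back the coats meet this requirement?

30960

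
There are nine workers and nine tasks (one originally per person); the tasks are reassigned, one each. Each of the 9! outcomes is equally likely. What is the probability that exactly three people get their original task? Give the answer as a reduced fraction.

53/864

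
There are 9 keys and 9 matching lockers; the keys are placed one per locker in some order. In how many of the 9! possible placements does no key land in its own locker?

133496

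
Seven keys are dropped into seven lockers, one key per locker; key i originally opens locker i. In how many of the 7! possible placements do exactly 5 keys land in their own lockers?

Choose which 5 of the 7 are fixed: C(7,5) = 21.
The other 2 form a derangement: !2 = 1.
Total: 21 × 1 = 21.

21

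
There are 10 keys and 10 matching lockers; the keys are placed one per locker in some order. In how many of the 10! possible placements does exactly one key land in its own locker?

Pick the single fixed position: C(10,1) = 10 ways.
The other 9 form a derangement: !9 = 133496.
Total: 10 × 133496 = 1334960.

1334960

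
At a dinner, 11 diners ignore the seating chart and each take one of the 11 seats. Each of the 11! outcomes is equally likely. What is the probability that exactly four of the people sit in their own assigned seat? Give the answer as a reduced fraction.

103/6720

Favorable outcomes: C(11,4)·!7 = 330·1854 = 611820.
Total outcomes: 11! = 39916800.
Probability = 611820/39916800 = 103/6720.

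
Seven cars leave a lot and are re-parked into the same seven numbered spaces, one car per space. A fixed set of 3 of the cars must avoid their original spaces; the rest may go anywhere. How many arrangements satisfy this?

3216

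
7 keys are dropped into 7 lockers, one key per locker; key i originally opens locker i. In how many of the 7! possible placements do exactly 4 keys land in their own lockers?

70

Pick the 4 fixed positions: C(7,4) = 35 ways.
The other 3 form a derangement: !3 = 2.
Total: 35 × 2 = 70.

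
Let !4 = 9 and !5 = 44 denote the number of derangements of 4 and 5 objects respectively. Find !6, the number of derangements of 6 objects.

265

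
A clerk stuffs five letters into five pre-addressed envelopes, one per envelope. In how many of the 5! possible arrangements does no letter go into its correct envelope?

Recurrence: !5 = 4·(!4 + !3).
!5 = 4·(9 + 2) = 4·11 = 44

44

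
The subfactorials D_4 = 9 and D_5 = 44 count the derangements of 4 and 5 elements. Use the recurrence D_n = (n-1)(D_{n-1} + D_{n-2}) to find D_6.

265

D_6 = (6-1)·(D_5 + D_4) = 5·(44 + 9) = 5·53 = 265.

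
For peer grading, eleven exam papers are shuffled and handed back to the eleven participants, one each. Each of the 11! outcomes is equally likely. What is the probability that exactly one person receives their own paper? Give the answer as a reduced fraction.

16481/44800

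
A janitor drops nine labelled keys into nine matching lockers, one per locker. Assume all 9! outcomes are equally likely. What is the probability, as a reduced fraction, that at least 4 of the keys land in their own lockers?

Favorable outcomes: Σ_{i≥4} C(9,i)·!(9-i) = 126·44 + 126·9 + 84·2 + 36·1 + 9·0 + 1·1 = 6883.
Total outcomes: 9! = 362880.
Probability = 6883/362880 = 6883/362880.

6883/362880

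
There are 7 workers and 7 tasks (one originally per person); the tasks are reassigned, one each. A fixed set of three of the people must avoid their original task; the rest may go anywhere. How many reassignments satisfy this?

3216

Let A_j be the event that the j-th constrained one is fixed. By inclusion-exclusion over the 3 events:
Σ_{j=0}^{3} (-1)^j C(3,j)(7-j)!
= C(3,0)·7! - C(3,1)·6! + C(3,2)·5! - C(3,3)·4!
= 5040 - 2160 + 360 - 24
= 3216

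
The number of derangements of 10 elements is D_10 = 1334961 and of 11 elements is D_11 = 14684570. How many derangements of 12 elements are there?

176214841

D_12 = (12-1)·(D_11 + D_10) = 11·(14684570 + 1334961) = 11·16019531 = 176214841.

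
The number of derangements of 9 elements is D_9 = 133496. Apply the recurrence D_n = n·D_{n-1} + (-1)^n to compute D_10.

D_10 = 10·133496 + 1 = 1334961.

1334961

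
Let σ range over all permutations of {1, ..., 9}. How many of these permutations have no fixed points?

Recurrence: !9 = 8·(!8 + !7).
!9 = 8·(14833 + 1854) = 8·16687 = 133496

133496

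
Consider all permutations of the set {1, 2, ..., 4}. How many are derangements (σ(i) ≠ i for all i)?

9

Recurrence: !4 = 3·(!3 + !2).
!4 = 3·(2 + 1) = 3·3 = 9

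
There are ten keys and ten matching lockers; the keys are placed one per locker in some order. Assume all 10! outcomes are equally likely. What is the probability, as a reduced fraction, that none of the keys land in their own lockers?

16481/44800

Favorable outcomes: !10 = 1334961.
Total outcomes: 10! = 3628800.
Probability = 1334961/3628800 = 16481/44800.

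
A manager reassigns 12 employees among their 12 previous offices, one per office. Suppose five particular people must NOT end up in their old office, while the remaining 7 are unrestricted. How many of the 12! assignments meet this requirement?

312273360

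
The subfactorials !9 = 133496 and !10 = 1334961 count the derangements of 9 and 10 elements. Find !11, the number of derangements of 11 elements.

!11 = (11-1)·(!10 + !9) = 10·(1334961 + 133496) = 10·1468457 = 14684570.

14684570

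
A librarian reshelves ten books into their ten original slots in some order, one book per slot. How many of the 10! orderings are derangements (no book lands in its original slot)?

1334961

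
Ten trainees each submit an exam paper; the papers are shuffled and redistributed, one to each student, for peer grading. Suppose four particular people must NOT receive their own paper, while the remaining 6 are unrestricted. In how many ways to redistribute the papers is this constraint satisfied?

Inclusion-exclusion on the 4 forbidden self-matches:
Σ_{j=0}^{4} (-1)^j C(4,j)(10-j)!
= C(4,0)·10! - C(4,1)·9! + C(4,2)·8! - C(4,3)·7! + C(4,4)·6!
= 3628800 - 1451520 + 241920 - 20160 + 720
= 2399760

2399760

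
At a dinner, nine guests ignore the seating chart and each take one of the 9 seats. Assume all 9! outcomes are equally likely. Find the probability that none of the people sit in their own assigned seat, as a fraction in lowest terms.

16687/45360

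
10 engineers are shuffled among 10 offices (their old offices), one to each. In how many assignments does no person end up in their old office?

1334961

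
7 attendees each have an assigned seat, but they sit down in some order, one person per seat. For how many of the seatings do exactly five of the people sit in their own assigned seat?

21

Choose which 5 of the 7 are fixed: C(7,5) = 21.
The remaining 2 must be deranged: !2 = 1.
Total: 21 × 1 = 21.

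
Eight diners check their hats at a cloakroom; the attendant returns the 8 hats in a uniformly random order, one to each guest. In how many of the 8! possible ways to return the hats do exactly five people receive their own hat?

112

Pick the 5 fixed positions: C(8,5) = 56 ways.
The remaining 3 must be deranged: !3 = 2.
Total: 56 × 2 = 112.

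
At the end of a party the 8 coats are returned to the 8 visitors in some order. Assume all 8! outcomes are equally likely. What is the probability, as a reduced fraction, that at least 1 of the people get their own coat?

3641/5760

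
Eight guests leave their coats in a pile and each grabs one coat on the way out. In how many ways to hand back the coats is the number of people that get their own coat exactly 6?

28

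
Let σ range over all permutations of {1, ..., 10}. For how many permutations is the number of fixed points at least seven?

Sum C(10,i)·!(10-i) for i = 7..10:
  i=7: C(10,7)·!3 = 120·2 = 240
  i=8: C(10,8)·!2 = 45·1 = 45
  i=9: C(10,9)·!1 = 10·0 = 0
  i=10: C(10,10)·!0 = 1·1 = 1
Total = 286.

286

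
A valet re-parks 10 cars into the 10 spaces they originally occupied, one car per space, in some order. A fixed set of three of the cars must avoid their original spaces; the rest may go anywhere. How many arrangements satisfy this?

2656080

Let A_j be the event that the j-th constrained one is fixed. By inclusion-exclusion over the 3 events:
Σ_{j=0}^{3} (-1)^j C(3,j)(10-j)!
= C(3,0)·10! - C(3,1)·9! + C(3,2)·8! - C(3,3)·7!
= 3628800 - 1088640 + 120960 - 5040
= 2656080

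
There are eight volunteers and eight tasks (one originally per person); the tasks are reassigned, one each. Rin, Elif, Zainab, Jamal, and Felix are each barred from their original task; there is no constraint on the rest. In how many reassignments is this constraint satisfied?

21234

Let A_j be the event that the j-th constrained one is fixed. By inclusion-exclusion over the 5 events:
Σ_{j=0}^{5} (-1)^j C(5,j)(8-j)!
= C(5,0)·8! - C(5,1)·7! + C(5,2)·6! - C(5,3)·5! + C(5,4)·4! - C(5,5)·3!
= 40320 - 25200 + 7200 - 1200 + 120 - 6
= 21234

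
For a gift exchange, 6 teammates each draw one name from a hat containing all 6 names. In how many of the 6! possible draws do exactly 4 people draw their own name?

Pick the 4 fixed positions: C(6,4) = 15 ways.
The remaining 2 must be deranged: !2 = 1.
Total: 15 × 1 = 15.

15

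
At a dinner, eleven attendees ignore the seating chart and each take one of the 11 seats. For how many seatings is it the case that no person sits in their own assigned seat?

!11 is the nearest integer to 11!/e.
11! = 39916800, and 39916800/e ≈ 14684570.08, so !11 = 14684570.

14684570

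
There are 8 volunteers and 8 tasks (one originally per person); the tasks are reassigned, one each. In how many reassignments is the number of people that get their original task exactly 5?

112

Pick the 5 fixed positions: C(8,5) = 56 ways.
The remaining 3 must be deranged: !3 = 2.
Total: 56 × 2 = 112.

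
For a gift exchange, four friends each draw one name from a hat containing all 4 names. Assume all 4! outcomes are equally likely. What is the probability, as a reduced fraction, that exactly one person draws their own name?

Favorable outcomes: C(4,1)·!3 = 4·2 = 8.
Total outcomes: 4! = 24.
Probability = 8/24 = 1/3.

1/3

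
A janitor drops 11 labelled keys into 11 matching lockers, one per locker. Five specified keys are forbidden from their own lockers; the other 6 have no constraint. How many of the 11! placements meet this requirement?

Let A_j be the event that the j-th constrained one is fixed. By inclusion-exclusion over the 5 events:
Σ_{j=0}^{5} (-1)^j C(5,j)(11-j)!
= C(5,0)·11! - C(5,1)·10! + C(5,2)·9! - C(5,3)·8! + C(5,4)·7! - C(5,5)·6!
= 39916800 - 18144000 + 3628800 - 403200 + 25200 - 720
= 25022880

25022880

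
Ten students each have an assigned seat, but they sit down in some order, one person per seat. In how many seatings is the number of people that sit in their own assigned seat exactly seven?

Choose which 7 of the 10 are fixed: C(10,7) = 120.
The remaining 3 must be deranged: !3 = 2.
Total: 120 × 2 = 240.

240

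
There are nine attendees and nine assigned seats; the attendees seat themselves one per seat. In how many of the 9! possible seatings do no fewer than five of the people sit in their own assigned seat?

# with exactly i fixed is C(9,i)·!(9-i); sum over i=5..9:
  i=5: C(9,5)·!4 = 126·9 = 1134
  i=6: C(9,6)·!3 = 84·2 = 168
  i=7: C(9,7)·!2 = 36·1 = 36
  i=8: C(9,8)·!1 = 9·0 = 0
  i=9: C(9,9)·!0 = 1·1 = 1
Total = 1339.

1339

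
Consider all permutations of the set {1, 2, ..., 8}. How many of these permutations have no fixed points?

14833

Use !n = (n-1)(!(n-1) + !(n-2)).
!8 = 7·(1854 + 265) = 7·2119 = 14833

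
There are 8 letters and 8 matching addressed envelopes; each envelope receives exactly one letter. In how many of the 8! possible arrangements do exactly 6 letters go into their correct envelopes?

28

Choose which 6 of the 8 are fixed: C(8,6) = 28.
The other 2 form a derangement: !2 = 1.
Total: 28 × 1 = 28.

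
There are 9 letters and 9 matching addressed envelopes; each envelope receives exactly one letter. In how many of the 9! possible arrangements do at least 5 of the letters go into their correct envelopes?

1339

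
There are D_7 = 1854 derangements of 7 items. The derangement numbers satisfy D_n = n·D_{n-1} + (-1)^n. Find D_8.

14833

D_8 = 8·1854 + 1 = 14833.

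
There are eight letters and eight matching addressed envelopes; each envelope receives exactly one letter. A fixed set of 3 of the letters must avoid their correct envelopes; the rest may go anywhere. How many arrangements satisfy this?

Inclusion-exclusion on the 3 forbidden self-matches:
Σ_{j=0}^{3} (-1)^j C(3,j)(8-j)!
= C(3,0)·8! - C(3,1)·7! + C(3,2)·6! - C(3,3)·5!
= 40320 - 15120 + 2160 - 120
= 27240

27240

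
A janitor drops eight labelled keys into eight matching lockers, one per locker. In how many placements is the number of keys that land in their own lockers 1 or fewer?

29665

Sum C(8,i)·!(8-i) for i = 0..1:
  i=0: C(8,0)·!8 = 1·14833 = 14833
  i=1: C(8,1)·!7 = 8·1854 = 14832
Total = 29665.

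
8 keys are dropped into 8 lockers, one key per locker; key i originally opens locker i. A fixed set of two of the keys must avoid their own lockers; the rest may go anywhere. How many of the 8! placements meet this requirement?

30960

Let A_j be the event that the j-th constrained one is fixed. By inclusion-exclusion over the 2 events:
Σ_{j=0}^{2} (-1)^j C(2,j)(8-j)!
= C(2,0)·8! - C(2,1)·7! + C(2,2)·6!
= 40320 - 10080 + 720
= 30960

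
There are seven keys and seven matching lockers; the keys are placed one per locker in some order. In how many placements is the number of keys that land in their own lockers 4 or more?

Sum C(7,i)·!(7-i) for i = 4..7:
  i=4: C(7,4)·!3 = 35·2 = 70
  i=5: C(7,5)·!2 = 21·1 = 21
  i=6: C(7,6)·!1 = 7·0 = 0
  i=7: C(7,7)·!0 = 1·1 = 1
Total = 92.

92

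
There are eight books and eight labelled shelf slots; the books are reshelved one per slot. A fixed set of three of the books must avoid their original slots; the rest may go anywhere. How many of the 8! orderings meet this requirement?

27240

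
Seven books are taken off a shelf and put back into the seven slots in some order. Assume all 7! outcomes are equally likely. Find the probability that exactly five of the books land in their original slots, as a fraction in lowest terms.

1/240

Favorable outcomes: C(7,5)·!2 = 21·1 = 21.
Total outcomes: 7! = 5040.
Probability = 21/5040 = 1/240.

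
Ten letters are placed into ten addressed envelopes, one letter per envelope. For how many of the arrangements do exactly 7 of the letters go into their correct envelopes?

Pick the 7 fixed positions: C(10,7) = 120 ways.
The other 3 form a derangement: !3 = 2.
Total: 120 × 2 = 240.

240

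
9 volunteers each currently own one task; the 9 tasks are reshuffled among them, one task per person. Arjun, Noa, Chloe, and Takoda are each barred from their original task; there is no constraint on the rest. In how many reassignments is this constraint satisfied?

229080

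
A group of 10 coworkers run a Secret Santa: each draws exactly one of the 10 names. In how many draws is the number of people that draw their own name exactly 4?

55650

Choose which 4 of the 10 are fixed: C(10,4) = 210.
The remaining 6 must be deranged: !6 = 265.
Total: 210 × 265 = 55650.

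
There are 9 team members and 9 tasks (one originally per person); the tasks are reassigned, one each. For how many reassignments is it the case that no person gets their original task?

By inclusion-exclusion, !9 = Σ (-1)^k · 9!/k! for k=0..9
= 9! - 9!/1! + 9!/2! - 9!/3! + 9!/4! - 9!/5! + 9!/6! - 9!/7! + 9!/8! - 9!/9!
= 362880 - 362880 + 181440 - 60480 + 15120 - 3024 + 504 - 72 + 9 - 1
= 133496

133496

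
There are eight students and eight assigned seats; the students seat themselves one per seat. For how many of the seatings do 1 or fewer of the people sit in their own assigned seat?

29665

# with exactly i fixed is C(8,i)·!(8-i); sum over i=0..1:
  i=0: C(8,0)·!8 = 1·14833 = 14833
  i=1: C(8,1)·!7 = 8·1854 = 14832
Total = 29665.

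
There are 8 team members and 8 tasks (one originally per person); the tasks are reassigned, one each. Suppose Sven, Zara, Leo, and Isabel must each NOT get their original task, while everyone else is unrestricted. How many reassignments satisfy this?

24024

Inclusion-exclusion on the 4 forbidden self-matches:
Σ_{j=0}^{4} (-1)^j C(4,j)(8-j)!
= C(4,0)·8! - C(4,1)·7! + C(4,2)·6! - C(4,3)·5! + C(4,4)·4!
= 40320 - 20160 + 4320 - 480 + 24
= 24024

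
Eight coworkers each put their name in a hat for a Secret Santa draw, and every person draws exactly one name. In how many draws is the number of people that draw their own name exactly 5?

Choose which 5 of the 8 are fixed: C(8,5) = 56.
The remaining 3 must be deranged: !3 = 2.
Total: 56 × 2 = 112.

112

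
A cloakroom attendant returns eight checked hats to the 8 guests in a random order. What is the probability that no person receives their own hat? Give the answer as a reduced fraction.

2119/5760

Favorable outcomes: !8 = 14833.
Total outcomes: 8! = 40320.
Probability = 14833/40320 = 2119/5760.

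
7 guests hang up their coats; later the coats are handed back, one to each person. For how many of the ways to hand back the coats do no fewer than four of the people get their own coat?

# with exactly i fixed is C(7,i)·!(7-i); sum over i=4..7:
  i=4: C(7,4)·!3 = 35·2 = 70
  i=5: C(7,5)·!2 = 21·1 = 21
  i=6: C(7,6)·!1 = 7·0 = 0
  i=7: C(7,7)·!0 = 1·1 = 1
Total = 92.

92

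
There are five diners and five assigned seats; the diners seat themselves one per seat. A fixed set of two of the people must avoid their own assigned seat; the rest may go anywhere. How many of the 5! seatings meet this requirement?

Inclusion-exclusion on the 2 forbidden self-matches:
Σ_{j=0}^{2} (-1)^j C(2,j)(5-j)!
= C(2,0)·5! - C(2,1)·4! + C(2,2)·3!
= 120 - 48 + 6
= 78

78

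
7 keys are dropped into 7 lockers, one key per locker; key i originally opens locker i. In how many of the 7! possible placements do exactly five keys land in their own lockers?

Choose which 5 of the 7 are fixed: C(7,5) = 21.
The other 2 form a derangement: !2 = 1.
Total: 21 × 1 = 21.

21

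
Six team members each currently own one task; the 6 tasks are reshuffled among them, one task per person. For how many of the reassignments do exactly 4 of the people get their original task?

Pick the 4 fixed positions: C(6,4) = 15 ways.
The other 2 form a derangement: !2 = 1.
Total: 15 × 1 = 15.

15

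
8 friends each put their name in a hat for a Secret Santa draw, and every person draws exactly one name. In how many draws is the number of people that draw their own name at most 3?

39549

# with exactly i fixed is C(8,i)·!(8-i); sum over i=0..3:
  i=0: C(8,0)·!8 = 1·14833 = 14833
  i=1: C(8,1)·!7 = 8·1854 = 14832
  i=2: C(8,2)·!6 = 28·265 = 7420
  i=3: C(8,3)·!5 = 56·44 = 2464
Total = 39549.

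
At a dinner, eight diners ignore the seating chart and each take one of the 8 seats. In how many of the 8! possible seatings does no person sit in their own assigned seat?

14833

!8 is the nearest integer to 8!/e.
8! = 40320, and 40320/e ≈ 14832.90, so !8 = 14833.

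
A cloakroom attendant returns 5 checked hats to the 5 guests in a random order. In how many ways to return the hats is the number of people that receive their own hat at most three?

Sum C(5,i)·!(5-i) for i = 0..3:
  i=0: C(5,0)·!5 = 1·44 = 44
  i=1: C(5,1)·!4 = 5·9 = 45
  i=2: C(5,2)·!3 = 10·2 = 20
  i=3: C(5,3)·!2 = 10·1 = 10
Total = 119.

119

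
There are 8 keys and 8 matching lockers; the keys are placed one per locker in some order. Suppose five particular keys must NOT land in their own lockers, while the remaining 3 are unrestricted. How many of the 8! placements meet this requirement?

Let A_j be the event that the j-th constrained one is fixed. By inclusion-exclusion over the 5 events:
Σ_{j=0}^{5} (-1)^j C(5,j)(8-j)!
= C(5,0)·8! - C(5,1)·7! + C(5,2)·6! - C(5,3)·5! + C(5,4)·4! - C(5,5)·3!
= 40320 - 25200 + 7200 - 1200 + 120 - 6
= 21234

21234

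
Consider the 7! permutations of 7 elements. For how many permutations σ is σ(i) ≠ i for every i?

1854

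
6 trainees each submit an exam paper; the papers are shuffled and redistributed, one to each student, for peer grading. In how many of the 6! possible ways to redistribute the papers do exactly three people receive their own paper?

Pick the 3 fixed positions: C(6,3) = 20 ways.
The remaining 3 must be deranged: !3 = 2.
Total: 20 × 2 = 40.

40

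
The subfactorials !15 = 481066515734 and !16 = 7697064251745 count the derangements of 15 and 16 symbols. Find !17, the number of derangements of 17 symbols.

!17 = (17-1)·(!16 + !15) = 16·(7697064251745 + 481066515734) = 16·8178130767479 = 130850092279664.

130850092279664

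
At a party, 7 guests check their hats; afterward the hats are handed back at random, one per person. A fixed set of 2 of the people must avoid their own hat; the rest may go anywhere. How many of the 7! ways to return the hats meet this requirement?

3720

Let A_j be the event that the j-th constrained one is fixed. By inclusion-exclusion over the 2 events:
Σ_{j=0}^{2} (-1)^j C(2,j)(7-j)!
= C(2,0)·7! - C(2,1)·6! + C(2,2)·5!
= 5040 - 1440 + 120
= 3720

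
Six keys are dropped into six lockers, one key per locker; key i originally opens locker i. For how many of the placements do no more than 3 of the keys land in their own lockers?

# with exactly i fixed is C(6,i)·!(6-i); sum over i=0..3:
  i=0: C(6,0)·!6 = 1·265 = 265
  i=1: C(6,1)·!5 = 6·44 = 264
  i=2: C(6,2)·!4 = 15·9 = 135
  i=3: C(6,3)·!3 = 20·2 = 40
Total = 704.

704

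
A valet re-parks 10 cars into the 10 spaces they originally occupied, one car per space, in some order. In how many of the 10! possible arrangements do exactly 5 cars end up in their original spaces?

11088

Pick the 5 fixed positions: C(10,5) = 252 ways.
The remaining 5 must be deranged: !5 = 44.
Total: 252 × 44 = 11088.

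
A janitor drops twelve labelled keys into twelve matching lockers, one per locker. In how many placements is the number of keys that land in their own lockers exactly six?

Pick the 6 fixed positions: C(12,6) = 924 ways.
The other 6 form a derangement: !6 = 265.
Total: 924 × 265 = 244860.

244860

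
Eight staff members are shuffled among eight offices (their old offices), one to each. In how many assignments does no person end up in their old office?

Recurrence: !8 = 8·!7 + (-1)^8.
!8 = 8·1854 + 1 = 14833

14833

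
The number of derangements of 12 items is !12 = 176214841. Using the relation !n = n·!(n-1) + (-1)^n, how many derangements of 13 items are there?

2290792932

!13 = 13·176214841 - 1 = 2290792932.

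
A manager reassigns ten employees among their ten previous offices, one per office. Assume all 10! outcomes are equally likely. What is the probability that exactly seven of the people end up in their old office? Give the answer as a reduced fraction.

1/15120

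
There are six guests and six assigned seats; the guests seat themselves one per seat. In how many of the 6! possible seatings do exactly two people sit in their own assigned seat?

135

Pick the 2 fixed positions: C(6,2) = 15 ways.
The remaining 4 must be deranged: !4 = 9.
Total: 15 × 9 = 135.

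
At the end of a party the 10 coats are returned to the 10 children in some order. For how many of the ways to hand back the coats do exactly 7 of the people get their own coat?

Pick the 7 fixed positions: C(10,7) = 120 ways.
The remaining 3 must be deranged: !3 = 2.
Total: 120 × 2 = 240.

240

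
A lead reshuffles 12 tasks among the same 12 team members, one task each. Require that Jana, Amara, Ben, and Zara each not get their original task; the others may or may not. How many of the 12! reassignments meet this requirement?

339696000

Inclusion-exclusion on the 4 forbidden self-matches:
Σ_{j=0}^{4} (-1)^j C(4,j)(12-j)!
= C(4,0)·12! - C(4,1)·11! + C(4,2)·10! - C(4,3)·9! + C(4,4)·8!
= 479001600 - 159667200 + 21772800 - 1451520 + 40320
= 339696000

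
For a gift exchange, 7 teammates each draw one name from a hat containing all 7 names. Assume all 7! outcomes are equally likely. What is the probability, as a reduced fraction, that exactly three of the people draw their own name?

1/16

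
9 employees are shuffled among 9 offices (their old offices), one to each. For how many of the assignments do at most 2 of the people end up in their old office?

Sum C(9,i)·!(9-i) for i = 0..2:
  i=0: C(9,0)·!9 = 1·133496 = 133496
  i=1: C(9,1)·!8 = 9·14833 = 133497
  i=2: C(9,2)·!7 = 36·1854 = 66744
Total = 333737.

333737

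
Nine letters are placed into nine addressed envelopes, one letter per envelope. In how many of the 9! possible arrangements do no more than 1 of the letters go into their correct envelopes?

266993

# with exactly i fixed is C(9,i)·!(9-i); sum over i=0..1:
  i=0: C(9,0)·!9 = 1·133496 = 133496
  i=1: C(9,1)·!8 = 9·14833 = 133497
Total = 266993.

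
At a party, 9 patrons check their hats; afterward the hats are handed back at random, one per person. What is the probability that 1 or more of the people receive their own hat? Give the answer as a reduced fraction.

Favorable outcomes: Σ_{i≥1} C(9,i)·!(9-i) = 9·14833 + 36·1854 + 84·265 + 126·44 + 126·9 + 84·2 + 36·1 + 9·0 + 1·1 = 229384.
Total outcomes: 9! = 362880.
Probability = 229384/362880 = 28673/45360.

28673/45360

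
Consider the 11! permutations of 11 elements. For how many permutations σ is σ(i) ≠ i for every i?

Recurrence: !11 = 11·!10 + (-1)^11.
!11 = 11·1334961 - 1 = 14684570

14684570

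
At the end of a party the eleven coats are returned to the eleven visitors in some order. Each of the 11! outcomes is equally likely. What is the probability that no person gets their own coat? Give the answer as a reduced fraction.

Favorable outcomes: !11 = 14684570.
Total outcomes: 11! = 39916800.
Probability = 14684570/39916800 = 1468457/3991680.

1468457/3991680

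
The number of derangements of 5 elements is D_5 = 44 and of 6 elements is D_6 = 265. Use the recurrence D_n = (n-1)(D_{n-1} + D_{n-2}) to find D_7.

1854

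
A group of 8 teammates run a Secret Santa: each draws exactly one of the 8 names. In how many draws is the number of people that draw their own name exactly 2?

7420

Choose which 2 of the 8 are fixed: C(8,2) = 28.
The other 6 form a derangement: !6 = 265.
Total: 28 × 265 = 7420.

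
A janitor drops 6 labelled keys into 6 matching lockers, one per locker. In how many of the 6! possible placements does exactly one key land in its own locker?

264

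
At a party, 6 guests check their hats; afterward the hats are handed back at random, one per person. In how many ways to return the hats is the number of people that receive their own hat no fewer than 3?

56

Sum C(6,i)·!(6-i) for i = 3..6:
  i=3: C(6,3)·!3 = 20·2 = 40
  i=4: C(6,4)·!2 = 15·1 = 15
  i=5: C(6,5)·!1 = 6·0 = 0
  i=6: C(6,6)·!0 = 1·1 = 1
Total = 56.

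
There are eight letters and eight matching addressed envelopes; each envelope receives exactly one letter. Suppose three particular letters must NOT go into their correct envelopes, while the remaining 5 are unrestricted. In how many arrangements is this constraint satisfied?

27240

Inclusion-exclusion on the 3 forbidden self-matches:
Σ_{j=0}^{3} (-1)^j C(3,j)(8-j)!
= C(3,0)·8! - C(3,1)·7! + C(3,2)·6! - C(3,3)·5!
= 40320 - 15120 + 2160 - 120
= 27240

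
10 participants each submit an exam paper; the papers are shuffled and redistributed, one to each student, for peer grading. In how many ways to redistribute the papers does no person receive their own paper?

1334961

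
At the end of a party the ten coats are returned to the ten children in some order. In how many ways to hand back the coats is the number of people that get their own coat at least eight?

# with exactly i fixed is C(10,i)·!(10-i); sum over i=8..10:
  i=8: C(10,8)·!2 = 45·1 = 45
  i=9: C(10,9)·!1 = 10·0 = 0
  i=10: C(10,10)·!0 = 1·1 = 1
Total = 46.

46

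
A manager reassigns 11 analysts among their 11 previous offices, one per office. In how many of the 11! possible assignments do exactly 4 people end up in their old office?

611820

Pick the 4 fixed positions: C(11,4) = 330 ways.
The remaining 7 must be deranged: !7 = 1854.
Total: 330 × 1854 = 611820.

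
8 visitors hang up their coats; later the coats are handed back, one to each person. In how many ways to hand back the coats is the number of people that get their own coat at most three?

39549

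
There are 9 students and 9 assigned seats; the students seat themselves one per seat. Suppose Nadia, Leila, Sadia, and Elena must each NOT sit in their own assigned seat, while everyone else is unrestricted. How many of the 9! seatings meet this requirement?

Let A_j be the event that the j-th constrained one is fixed. By inclusion-exclusion over the 4 events:
Σ_{j=0}^{4} (-1)^j C(4,j)(9-j)!
= C(4,0)·9! - C(4,1)·8! + C(4,2)·7! - C(4,3)·6! + C(4,4)·5!
= 362880 - 161280 + 30240 - 2880 + 120
= 229080

229080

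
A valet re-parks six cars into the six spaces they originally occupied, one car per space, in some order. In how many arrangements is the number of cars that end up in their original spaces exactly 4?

15

Pick the 4 fixed positions: C(6,4) = 15 ways.
The remaining 2 must be deranged: !2 = 1.
Total: 15 × 1 = 15.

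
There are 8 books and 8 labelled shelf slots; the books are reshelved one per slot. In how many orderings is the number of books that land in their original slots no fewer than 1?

25487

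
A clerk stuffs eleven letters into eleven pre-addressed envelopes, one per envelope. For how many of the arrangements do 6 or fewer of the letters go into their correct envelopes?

39913444

# with exactly i fixed is C(11,i)·!(11-i); sum over i=0..6:
  i=0: C(11,0)·!11 = 1·14684570 = 14684570
  i=1: C(11,1)·!10 = 11·1334961 = 14684571
  i=2: C(11,2)·!9 = 55·133496 = 7342280
  i=3: C(11,3)·!8 = 165·14833 = 2447445
  i=4: C(11,4)·!7 = 330·1854 = 611820
  i=5: C(11,5)·!6 = 462·265 = 122430
  i=6: C(11,6)·!5 = 462·44 = 20328
Total = 39913444.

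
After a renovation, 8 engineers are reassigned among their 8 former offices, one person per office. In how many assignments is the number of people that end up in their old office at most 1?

29665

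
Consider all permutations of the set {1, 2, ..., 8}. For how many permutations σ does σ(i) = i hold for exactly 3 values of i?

2464

Pick the 3 fixed positions: C(8,3) = 56 ways.
The remaining 5 must be deranged: !5 = 44.
Total: 56 × 44 = 2464.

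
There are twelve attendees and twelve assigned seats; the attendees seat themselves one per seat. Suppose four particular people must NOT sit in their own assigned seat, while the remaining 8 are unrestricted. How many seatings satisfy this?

339696000

Let A_j be the event that the j-th constrained one is fixed. By inclusion-exclusion over the 4 events:
Σ_{j=0}^{4} (-1)^j C(4,j)(12-j)!
= C(4,0)·12! - C(4,1)·11! + C(4,2)·10! - C(4,3)·9! + C(4,4)·8!
= 479001600 - 159667200 + 21772800 - 1451520 + 40320
= 339696000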